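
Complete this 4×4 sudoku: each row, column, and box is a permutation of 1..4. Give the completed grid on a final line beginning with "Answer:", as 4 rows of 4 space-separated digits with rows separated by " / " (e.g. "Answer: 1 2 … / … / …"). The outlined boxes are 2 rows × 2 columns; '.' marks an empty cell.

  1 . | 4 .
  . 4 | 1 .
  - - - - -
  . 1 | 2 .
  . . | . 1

Step 1. [r4c3∈{3}] r4c3 has the single candidate 3 ⇒ r4c3=3.
Step 2. [r1c2∈{2,3}] across col 2, 3 lands solely at r1c2 ⇒ r1c2=3.
Step 3. [r2c1∈{2}] r2c1's peers cover all but 2. So r2c1=2.
Step 4. [r4c1∈{4}] only 4 remains possible at r4c1. So r4c1=4.
Step 5. [r2c4∈{3}] r2c4's peers cover all but 3 ⇒ r2c4=3.
Step 6. [r3c1∈{3}] r3c1 is down to just 3. So r3c1=3.
Step 7. [r4c2∈{2}] r4c2's peers cover all but 2. So r4c2=2.
Step 8. [r3c4∈{4}] r3c4's peers cover all but 4 ⇒ r3c4=4.
Step 9. [r1c4∈{2}] r1c4 has the single candidate 2, so r1c4=2.

Answer: 1 3 4 2 / 2 4 1 3 / 3 1 2 4 / 4 2 3 1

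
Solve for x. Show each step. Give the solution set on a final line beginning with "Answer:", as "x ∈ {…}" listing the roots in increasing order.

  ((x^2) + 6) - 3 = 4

Step 1. [((x^2) + 6) - 3 = 4] peel the -3: add 3 from each side, so sub: (x^2) + 6 = 7.
Step 2. [(x^2) + 6 = 7] +6 is outermost — subtract 6 both sides, so sub: x^2 = 1.
Step 3. [x^2 = 1] √ both sides: 1 ≥ 0 gives two branches. So sqrt: x = 1 or -1.

Answer: x ∈ {-1, 1}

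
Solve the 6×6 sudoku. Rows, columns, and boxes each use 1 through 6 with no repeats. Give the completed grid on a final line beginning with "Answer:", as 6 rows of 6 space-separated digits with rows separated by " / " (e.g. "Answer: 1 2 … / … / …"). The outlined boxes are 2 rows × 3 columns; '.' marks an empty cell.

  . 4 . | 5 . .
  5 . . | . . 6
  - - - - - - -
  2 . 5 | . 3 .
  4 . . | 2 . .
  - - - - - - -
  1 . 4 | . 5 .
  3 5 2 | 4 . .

Step 1. [r6c6∈{1}] r6c6 is down to just 1. So r6c6=1.
Step 2. [r2c2∈{1,2,3}] r2c2 is the only open cell in col 2 admitting 2 ⇒ r2c2=2.
Step 3. [r4c2∈{1,3,6}] across col 2, 3 lands solely at r4c2, so r4c2=3.
Step 4. [r3c2∈{1,6}] r3c2 is the only open cell in col 2 admitting 1 ⇒ r3c2=1.
Step 5. [r2c4∈{1,3}] col 4 places 1 nowhere but r2c4. So r2c4=1.
Step 6. [r1c6∈{2,3}] across box 2, 3 lands solely at r1c6 ⇒ r1c6=3.
Step 7. [r4c3∈{6}] r4c3's peers cover all but 6 ⇒ r4c3=6.
Step 8. [r6c5∈{6}] only 6 remains possible at r6c5. So r6c5=6.
Step 9. [r3c4∈{6}] r3c4 has the single candidate 6. So r3c4=6.
Step 10. [r3c6∈{4}] only 4 remains possible at r3c6. So r3c6=4.
Step 11. [r5c2∈{6}] only 6 remains possible at r5c2, so r5c2=6.
Step 12. [r5c4∈{3}] only 3 remains possible at r5c4 ⇒ r5c4=3.
Step 13. [r4c6∈{5}] only 5 remains possible at r4c6. So r4c6=5.
Step 14. [r1c5∈{2}] r1c5 is down to just 2, so r1c5=2.
Step 15. [r2c5∈{4}] r2c5's peers cover all but 4, so r2c5=4.
Step 16. [r1c1∈{6}] only 6 remains possible at r1c1, so r1c1=6.
Step 17. [r4c5∈{1}] only 1 remains possible at r4c5. So r4c5=1.
Step 18. [r5c6∈{2}] only 2 remains possible at r5c6 ⇒ r5c6=2.
Step 19. [r1c3∈{1}] r1c3 has the single candidate 1, so r1c3=1.
Step 20. [r2c3∈{3}] r2c3 is down to just 3 ⇒ r2c3=3.

Answer: 6 4 1 5 2 3 / 5 2 3 1 4 6 / 2 1 5 6 3 4 / 4 3 6 2 1 5 / 1 6 4 3 5 2 / 3 5 2 4 6 1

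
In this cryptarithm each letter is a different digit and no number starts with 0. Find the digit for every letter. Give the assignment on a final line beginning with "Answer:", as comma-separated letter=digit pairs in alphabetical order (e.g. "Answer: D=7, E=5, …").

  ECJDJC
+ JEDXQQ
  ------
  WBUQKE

Step 1. [col 1: C + Q ≡ E (mod 10)] column 1 (C + Q ≡ E (mod 10), carry-in 0) doesn't pin C yet; pick C=4 and continue, so C=4.
Step 2. [col 1: C + Q ≡ E (mod 10)] no forcing yet in column 1 (carry-in 0); E=6 is free and consistent — try it ⇒ E=6.
Step 3. [col 1: C + Q ≡ E (mod 10)] column 1: given C=4, E=6, carry-in 0, and digits 4,6 already taken and all letters distinct, C+Q≡E (mod 10) forces Q=2 ⇒ Q=2.
Step 4. [col 2: J + Q ≡ K (mod 10)] J=1 is one option consistent with column 2 (J + Q ≡ K (mod 10), carry-in 0) — take it, so J=1.
Step 5. [col 2: J + Q ≡ K (mod 10)] column 2 reads J+Q+carry(0)=K with J=1, Q=2; with digits 1,2,4,6 already taken and all letters distinct, the only value for K is 3, so K=3.
Step 6. [col 3: D + X ≡ Q (mod 10)] column 3 (D + X ≡ Q (mod 10), carry-in 0) doesn't pin X yet; pick X=5 and continue. So X=5.
Step 7. [col 3: D + X ≡ Q (mod 10)] column 3: given X=5, Q=2, carry-in 0, and digits 1,2,3,4,5,6 already taken and all letters distinct, D+X≡Q (mod 10) forces D=7. So D=7.
Step 8. [col 4: J + D ≡ U (mod 10)] column 4 reads J+D+carry(1)=U with J=1, D=7; with digits 1,2,3,4,5,6,7 already taken and all letters distinct, the only value for U is 9, so U=9.
Step 9. [col 5: C + E ≡ B (mod 10)] column 5 reads C+E+carry(0)=B with C=4, E=6; with digits 1,2,3,4,5,6,7,9 already taken and all letters distinct, the only value for B is 0. So B=0.
Step 10. [col 6: E + J ≡ W (mod 10)] column 6: given E=6, J=1, carry-in 1, and digits 0,1,2,3,4,5,6,7,9 already taken and all letters distinct, E+J≡W (mod 10) forces W=8. So W=8.

Answer: B=0, C=4, D=7, E=6, J=1, K=3, Q=2, U=9, W=8, X=5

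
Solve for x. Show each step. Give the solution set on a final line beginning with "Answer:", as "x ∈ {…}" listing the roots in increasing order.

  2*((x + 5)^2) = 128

Step 1. [2*((x + 5)^2) = 128] 2·(inner) — divide through by 2, so div: (x + 5)^2 = 64.
Step 2. [(x + 5)^2 = 64] LHS squared, RHS 64 ≥ 0: apply √ (±), so sqrt: x + 5 = 8 or -8.
Step 3. [x + 5 = 8 or -8] subtract 5: x sits inside (… + 5). So sub: x = 3 or -13.

Answer: x ∈ {-13, 3}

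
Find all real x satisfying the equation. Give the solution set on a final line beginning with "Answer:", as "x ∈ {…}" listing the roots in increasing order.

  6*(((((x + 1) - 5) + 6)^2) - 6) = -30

Step 1. [6*(((((x + 1) - 5) + 6)^2) - 6) = -30] leading coefficient 6: divide by 6, so div: ((((x + 1) - 5) + 6)^2) - 6 = -5.
Step 2. [((((x + 1) - 5) + 6)^2) - 6 = -5] peel the -6: add 6 from each side ⇒ sub: (((x + 1) - 5) + 6)^2 = 1.
Step 3. [(((x + 1) - 5) + 6)^2 = 1] 1 ≥ 0, LHS is (·)² — take ±√ ⇒ sqrt: ((x + 1) - 5) + 6 = 1 or -1.
Step 4. [((x + 1) - 5) + 6 = 1 or -1] the outer +6 inverts by subtracting 6 ⇒ sub: (x + 1) - 5 = -5 or -7.
Step 5. [(x + 1) - 5 = -5 or -7] peel the -5: add 5 from each side ⇒ sub: x + 1 = 0 or -2.
Step 6. [x + 1 = 0 or -2] +1 is outermost — subtract 1 both sides. So sub: x = -1 or -3.

Answer: x ∈ {-3, -1}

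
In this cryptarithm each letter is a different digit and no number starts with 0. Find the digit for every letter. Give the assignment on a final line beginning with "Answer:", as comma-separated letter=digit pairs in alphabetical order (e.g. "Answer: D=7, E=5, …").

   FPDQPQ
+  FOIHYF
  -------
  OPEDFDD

Step 1. [col 1: Q + F ≡ D (mod 10)] column 1 (Q + F ≡ D (mod 10), carry-in 0) doesn't pin D yet; pick D=2 and continue ⇒ D=2.
Step 2. [col 1: Q + F ≡ D (mod 10)] F=8 is one option consistent with column 1 (Q + F ≡ D (mod 10), carry-in 0) — take it ⇒ F=8.
Step 3. [O] adding two 6-digit numbers gives at most 6+1 digits, and here it does — O is that final carry and must be 1. So O=1.
Step 4. [col 1: Q + F ≡ D (mod 10)] in column 1 we have Q+F≡D with carry-in 0; given F=8, D=2 and digits 1,2,8 already taken and all letters distinct, that pins Q to 4. So Q=4.
Step 5. [col 2: P + Y ≡ D (mod 10)] several values work for Y in column 2 (P + Y ≡ D (mod 10), carry-in 1); try Y=5 ⇒ Y=5.
Step 6. [col 2: P + Y ≡ D (mod 10)] in column 2 we have P+Y≡D with carry-in 1; given Y=5, D=2 and digits 1,2,4,5,8 already taken and all letters distinct, that pins P to 6. So P=6.
Step 7. [col 3: Q + H ≡ F (mod 10)] from column 3 (Q=4, F=8, carry-in 1, digits 1,2,4,5,6,8 already taken and all letters distinct): H must equal 3, so H=3.
Step 8. [col 4: D + I ≡ D (mod 10)] from column 4 (D=2, carry-in 0, digits 1,2,3,4,5,6,8 already taken and all letters distinct): I must equal 0 ⇒ I=0.
Step 9. [col 5: P + O ≡ E (mod 10)] column 5: given P=6, O=1, carry-in 0, and digits 0,1,2,3,4,5,6,8 already taken and all letters distinct, P+O≡E (mod 10) forces E=7. So E=7.

Answer: D=2, E=7, F=8, H=3, I=0, O=1, P=6, Q=4, Y=5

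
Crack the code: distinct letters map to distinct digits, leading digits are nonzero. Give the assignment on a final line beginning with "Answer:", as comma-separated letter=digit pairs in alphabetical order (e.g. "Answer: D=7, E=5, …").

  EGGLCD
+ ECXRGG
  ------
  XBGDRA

Step 1. [col 1: D + G ≡ A (mod 10)] A=6 is one option consistent with column 1 (D + G ≡ A (mod 10), carry-in 0) — take it. So A=6.
Step 2. [col 1: D + G ≡ A (mod 10)] column 1 (D + G ≡ A (mod 10), carry-in 0) doesn't pin D yet; pick D=1 and continue ⇒ D=1.
Step 3. [col 1: D + G ≡ A (mod 10)] from column 1 (D=1, A=6, carry-in 0, digits 1,6 already taken and all letters distinct): G must equal 5. So G=5.
Step 4. [col 2: C + G ≡ R (mod 10)] column 2 (C + G ≡ R (mod 10), carry-in 0) doesn't pin C yet; pick C=7 and continue ⇒ C=7.
Step 5. [col 2: C + G ≡ R (mod 10)] in column 2 we have C+G≡R with carry-in 0; given C=7, G=5 and digits 1,5,6,7 already taken and all letters distinct, that pins R to 2, so R=2.
Step 6. [col 3: L + R ≡ D (mod 10)] column 3: given R=2, D=1, carry-in 1, and digits 1,2,5,6,7 already taken and all letters distinct, L+R≡D (mod 10) forces L=8, so L=8.
Step 7. [col 4: G + X ≡ G (mod 10)] from column 4 (G=5, carry-in 1, digits 1,2,5,6,7,8 already taken and all letters distinct): X must equal 9, so X=9.
Step 8. [col 5: G + C ≡ B (mod 10)] column 5 reads G+C+carry(1)=B with G=5, C=7; with digits 1,2,5,6,7,8,9 already taken and all letters distinct, the only value for B is 3 ⇒ B=3.
Step 9. [col 6: E + E ≡ X (mod 10)] from column 6 (X=9, carry-in 1, digits 1,2,3,5,6,7,8,9 already taken and all letters distinct): E must equal 4, so E=4.

Answer: A=6, B=3, C=7, D=1, E=4, G=5, L=8, R=2, X=9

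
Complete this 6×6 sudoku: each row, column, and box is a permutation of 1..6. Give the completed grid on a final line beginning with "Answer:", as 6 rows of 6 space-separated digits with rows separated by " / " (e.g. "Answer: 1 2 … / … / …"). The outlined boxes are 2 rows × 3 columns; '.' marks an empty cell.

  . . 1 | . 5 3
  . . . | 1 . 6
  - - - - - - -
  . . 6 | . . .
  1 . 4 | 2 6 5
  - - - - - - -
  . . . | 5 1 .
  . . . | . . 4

Step 1. [r2c5∈{2,4}] across box 2, 2 lands solely at r2c5 ⇒ r2c5=2.
Step 2. [r6c5∈{3}] r6c5 has the single candidate 3 ⇒ r6c5=3.
Step 3. [r4c2∈{3}] only 3 remains possible at r4c2 ⇒ r4c2=3.
Step 4. [r5c6∈{2}] only 2 remains possible at r5c6. So r5c6=2.
Step 5. [r6c2∈{1,2,5,6}] across row 6, 1 lands solely at r6c2, so r6c2=1.
Step 6. [r1c4∈{4}] r1c4's peers cover all but 4 ⇒ r1c4=4.
Step 7. [r5c3∈{3}] r5c3 has the single candidate 3, so r5c3=3.
Step 8. [r2c3∈{5}] r2c3's peers cover all but 5. So r2c3=5.
Step 9. [r6c1∈{2,5,6}] row 6 places 5 nowhere but r6c1 ⇒ r6c1=5.
Step 10. [r2c2∈{4}] r2c2 is down to just 4. So r2c2=4.
Step 11. [r3c1∈{2}] r3c1 is down to just 2, so r3c1=2.
Step 12. [r5c2∈{6}] r5c2 has the single candidate 6. So r5c2=6.
Step 13. [r3c6∈{1}] r3c6's peers cover all but 1. So r3c6=1.
Step 14. [r3c2∈{5}] only 5 remains possible at r3c2. So r3c2=5.
Step 15. [r3c4∈{3}] r3c4's peers cover all but 3. So r3c4=3.
Step 16. [r6c3∈{2}] r6c3's peers cover all but 2 ⇒ r6c3=2.
Step 17. [r3c5∈{4}] r3c5 has the single candidate 4 ⇒ r3c5=4.
Step 18. [r1c1∈{6}] only 6 remains possible at r1c1, so r1c1=6.
Step 19. [r6c4∈{6}] nothing but 6 survives at r6c4, so r6c4=6.
Step 20. [r5c1∈{4}] r5c1 is down to just 4. So r5c1=4.
Step 21. [r2c1∈{3}] nothing but 3 survives at r2c1, so r2c1=3.
Step 22. [r1c2∈{2}] nothing but 2 survives at r1c2 ⇒ r1c2=2.

Answer: 6 2 1 4 5 3 / 3 4 5 1 2 6 / 2 5 6 3 4 1 / 1 3 4 2 6 5 / 4 6 3 5 1 2 / 5 1 2 6 3 4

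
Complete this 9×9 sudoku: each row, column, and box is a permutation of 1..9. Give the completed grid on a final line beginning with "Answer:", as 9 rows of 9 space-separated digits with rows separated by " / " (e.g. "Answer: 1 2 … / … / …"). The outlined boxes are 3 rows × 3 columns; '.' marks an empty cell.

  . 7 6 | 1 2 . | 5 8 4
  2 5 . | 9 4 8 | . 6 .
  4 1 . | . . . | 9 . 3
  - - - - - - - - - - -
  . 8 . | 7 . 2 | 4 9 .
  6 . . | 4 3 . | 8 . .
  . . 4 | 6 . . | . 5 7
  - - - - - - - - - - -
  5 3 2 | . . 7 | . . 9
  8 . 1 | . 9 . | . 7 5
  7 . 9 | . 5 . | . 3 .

Step 1. [r4c5∈{1}] only 1 remains possible at r4c5. So r4c5=1.
Step 2. [r9c9∈{1,2,6,8}] 8 has one home in col 9: r9c9, so r9c9=8.
Step 3. [r5c9∈{1,2}] col 9 places 2 nowhere but r5c9. So r5c9=2.
Step 4. [r6c1∈{1,3,9}] 1 has one home in col 1: r6c1. So r6c1=1.
Step 5. [r9c6∈{1,4,6}] across col 6, 1 lands solely at r9c6. So r9c6=1.
Step 6. [r5c6∈{5,9}] box 5 places 5 nowhere but r5c6 ⇒ r5c6=5.
Step 7. [r8c6∈{3,4,6}] col 6 places 4 nowhere but r8c6 ⇒ r8c6=4.
Step 8. [r7c5∈{6,8}] in box 8, 6 fits only at r7c5 ⇒ r7c5=6.
Step 9. [r4c1∈{3}] nothing but 3 survives at r4c1, so r4c1=3.
Step 10. [r7c7∈{1}] nothing but 1 survives at r7c7. So r7c7=1.
Step 11. [r9c4∈{2}] r9c4's peers cover all but 2, so r9c4=2.
Step 12. [r8c2∈{6}] nothing but 6 survives at r8c2 ⇒ r8c2=6.
Step 13. [r6c2∈{2,9}] 2 has one home in row 6: r6c2 ⇒ r6c2=2.
Step 14. [r2c3∈{3}] nothing but 3 survives at r2c3. So r2c3=3.
Step 15. [r5c8∈{1}] r5c8's peers cover all but 1. So r5c8=1.
Step 16. [r4c9∈{6}] r4c9 has the single candidate 6. So r4c9=6.
Step 17. [r5c2∈{9}] r5c2 has the single candidate 9, so r5c2=9.
Step 18. [r8c7∈{2}] r8c7's peers cover all but 2. So r8c7=2.
Step 19. [r6c5∈{8}] r6c5 is down to just 8, so r6c5=8.
Step 20. [r3c8∈{2}] r3c8's peers cover all but 2, so r3c8=2.
Step 21. [r6c7∈{3}] only 3 remains possible at r6c7, so r6c7=3.
Step 22. [r3c6∈{6}] r3c6's peers cover all but 6, so r3c6=6.
Step 23. [r7c4∈{8}] r7c4 has the single candidate 8 ⇒ r7c4=8.
Step 24. [r7c8∈{4}] r7c8 is down to just 4 ⇒ r7c8=4.
Step 25. [r6c6∈{9}] r6c6 has the single candidate 9 ⇒ r6c6=9.
Step 26. [r4c3∈{5}] r4c3's peers cover all but 5 ⇒ r4c3=5.
Step 27. [r5c3∈{7}] r5c3 is down to just 7 ⇒ r5c3=7.
Step 28. [r1c1∈{9}] nothing but 9 survives at r1c1. So r1c1=9.
Step 29. [r2c7∈{7}] nothing but 7 survives at r2c7 ⇒ r2c7=7.
Step 30. [r3c4∈{5}] only 5 remains possible at r3c4 ⇒ r3c4=5.
Step 31. [r3c5∈{7}] r3c5 is down to just 7 ⇒ r3c5=7.
Step 32. [r1c6∈{3}] only 3 remains possible at r1c6, so r1c6=3.
Step 33. [r9c7∈{6}] r9c7's peers cover all but 6. So r9c7=6.
Step 34. [r2c9∈{1}] nothing but 1 survives at r2c9. So r2c9=1.
Step 35. [r8c4∈{3}] r8c4 has the single candidate 3, so r8c4=3.
Step 36. [r9c2∈{4}] r9c2's peers cover all but 4, so r9c2=4.
Step 37. [r3c3∈{8}] r3c3's peers cover all but 8, so r3c3=8.

Answer: 9 7 6 1 2 3 5 8 4 / 2 5 3 9 4 8 7 6 1 / 4 1 8 5 7 6 9 2 3 / 3 8 5 7 1 2 4 9 6 / 6 9 7 4 3 5 8 1 2 / 1 2 4 6 8 9 3 5 7 / 5 3 2 8 6 7 1 4 9 / 8 6 1 3 9 4 2 7 5 / 7 4 9 2 5 1 6 3 8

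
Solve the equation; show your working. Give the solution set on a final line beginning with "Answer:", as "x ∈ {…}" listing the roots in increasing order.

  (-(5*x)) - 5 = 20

Step 1. [(-(5*x)) - 5 = 20] -5 is outermost — add 5 both sides, so sub: -(5*x) = 25.
Step 2. [-(5*x) = 25] leading − — multiply by −1. So neg: 5*x = -25.
Step 3. [5*x = -25] divide by the outer 5. So div: x = -5.

Answer: x ∈ {-5}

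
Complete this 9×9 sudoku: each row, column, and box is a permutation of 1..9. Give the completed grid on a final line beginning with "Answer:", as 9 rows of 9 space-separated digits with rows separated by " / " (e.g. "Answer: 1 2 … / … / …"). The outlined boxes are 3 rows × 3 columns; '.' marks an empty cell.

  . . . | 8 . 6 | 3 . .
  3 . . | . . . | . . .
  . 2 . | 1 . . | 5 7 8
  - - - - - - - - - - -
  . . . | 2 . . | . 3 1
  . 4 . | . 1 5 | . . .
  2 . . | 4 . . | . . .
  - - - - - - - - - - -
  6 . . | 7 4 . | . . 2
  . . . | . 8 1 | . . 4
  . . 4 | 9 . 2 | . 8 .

Step 1. [r1c9∈{9}] only 9 remains possible at r1c9 ⇒ r1c9=9.
Step 2. [r2c9∈{6}] r2c9 has the single candidate 6, so r2c9=6.
Step 3. [r5c9∈{7}] only 7 remains possible at r5c9. So r5c9=7.
Step 4. [r7c6∈{3}] only 3 remains possible at r7c6 ⇒ r7c6=3.
Step 5. [r2c4∈{5}] r2c4 has the single candidate 5, so r2c4=5.
Step 6. [r9c5∈{5,6}] in col 5, 5 fits only at r9c5 ⇒ r9c5=5.
Step 7. [r9c7∈{1,6,7}] in row 9, 6 fits only at r9c7 ⇒ r9c7=6.
Step 8. [r8c3∈{2,3,5,7,9}] 2 has one home in row 8: r8c3. So r8c3=2.
Step 9. [r8c2∈{3,5,7,9}] in row 8, 3 fits only at r8c2. So r8c2=3.
Step 10. [r3c3∈{6,9}] row 3 places 6 nowhere but r3c3 ⇒ r3c3=6.
Step 11. [r5c4∈{3,6}] col 4 places 3 nowhere but r5c4 ⇒ r5c4=3.
Step 12. [r6c3∈{1,3,5,7,8,9}] r6c3 is the only open cell in row 6 admitting 3 ⇒ r6c3=3.
Step 13. [r6c2∈{1,5,6,7,8,9}] across row 6, 1 lands solely at r6c2. So r6c2=1.
Step 14. [r9c2∈{7}] nothing but 7 survives at r9c2. So r9c2=7.
Step 15. [r1c2∈{5}] r1c2 is down to just 5 ⇒ r1c2=5.
Step 16. [r4c7∈{4,8,9}] 4 has one home in row 4: r4c7 ⇒ r4c7=4.
Step 17. [r4c2∈{6,8,9}] 6 has one home in col 2: r4c2 ⇒ r4c2=6.
Step 18. [r5c8∈{2,6,9}] row 5 places 6 nowhere but r5c8. So r5c8=6.
Step 19. [r5c7∈{2,8,9}] row 5 places 2 nowhere but r5c7, so r5c7=2.
Step 20. [r2c7∈{1}] nothing but 1 survives at r2c7 ⇒ r2c7=1.
Step 21. [r7c7∈{9}] nothing but 9 survives at r7c7. So r7c7=9.
Step 22. [r2c2∈{8,9}] r2c2 is the only open cell in col 2 admitting 9. So r2c2=9.
Step 23. [r2c3∈{7,8}] row 2 places 8 nowhere but r2c3, so r2c3=8.
Step 24. [r8c1∈{5,9}] in row 8, 9 fits only at r8c1, so r8c1=9.
Step 25. [r7c3∈{1,5}] box 7 places 5 nowhere but r7c3 ⇒ r7c3=5.
Step 26. [r6c8∈{5,9}] in col 8, 9 fits only at r6c8. So r6c8=9.
Step 27. [r1c3∈{1,7}] across col 3, 1 lands solely at r1c3 ⇒ r1c3=1.
Step 28. [r4c3∈{7,9}] in col 3, 7 fits only at r4c3 ⇒ r4c3=7.
Step 29. [r4c5∈{9}] only 9 remains possible at r4c5 ⇒ r4c5=9.
Step 30. [r1c1∈{4,7}] col 1 places 7 nowhere but r1c1. So r1c1=7.
Step 31. [r1c8∈{2,4}] 4 has one home in row 1: r1c8. So r1c8=4.
Step 32. [r2c6∈{4,7}] across row 2, 4 lands solely at r2c6. So r2c6=4.
Step 33. [r4c6∈{8}] r4c6 is down to just 8 ⇒ r4c6=8.
Step 34. [r2c5∈{2,7}] in row 2, 7 fits only at r2c5. So r2c5=7.
Step 35. [r6c6∈{7}] r6c6's peers cover all but 7 ⇒ r6c6=7.
Step 36. [r9c9∈{3}] r9c9 has the single candidate 3. So r9c9=3.
Step 37. [r4c1∈{5}] r4c1 has the single candidate 5, so r4c1=5.
Step 38. [r3c6∈{9}] nothing but 9 survives at r3c6, so r3c6=9.
Step 39. [r7c8∈{1}] r7c8 is down to just 1 ⇒ r7c8=1.
Step 40. [r3c5∈{3}] r3c5's peers cover all but 3 ⇒ r3c5=3.
Step 41. [r9c1∈{1}] only 1 remains possible at r9c1 ⇒ r9c1=1.
Step 42. [r6c5∈{6}] only 6 remains possible at r6c5, so r6c5=6.
Step 43. [r2c8∈{2}] only 2 remains possible at r2c8. So r2c8=2.
Step 44. [r5c3∈{9}] nothing but 9 survives at r5c3, so r5c3=9.
Step 45. [r8c7∈{7}] r8c7 is down to just 7, so r8c7=7.
Step 46. [r7c2∈{8}] r7c2 has the single candidate 8, so r7c2=8.
Step 47. [r8c4∈{6}] nothing but 6 survives at r8c4 ⇒ r8c4=6.
Step 48. [r6c7∈{8}] nothing but 8 survives at r6c7 ⇒ r6c7=8.
Step 49. [r5c1∈{8}] r5c1 is down to just 8, so r5c1=8.
Step 50. [r8c8∈{5}] r8c8 is down to just 5. So r8c8=5.
Step 51. [r3c1∈{4}] r3c1 is down to just 4 ⇒ r3c1=4.
Step 52. [r6c9∈{5}] r6c9's peers cover all but 5, so r6c9=5.
Step 53. [r1c5∈{2}] r1c5 has the single candidate 2, so r1c5=2.

Answer: 7 5 1 8 2 6 3 4 9 / 3 9 8 5 7 4 1 2 6 / 4 2 6 1 3 9 5 7 8 / 5 6 7 2 9 8 4 3 1 / 8 4 9 3 1 5 2 6 7 / 2 1 3 4 6 7 8 9 5 / 6 8 5 7 4 3 9 1 2 / 9 3 2 6 8 1 7 5 4 / 1 7 4 9 5 2 6 8 3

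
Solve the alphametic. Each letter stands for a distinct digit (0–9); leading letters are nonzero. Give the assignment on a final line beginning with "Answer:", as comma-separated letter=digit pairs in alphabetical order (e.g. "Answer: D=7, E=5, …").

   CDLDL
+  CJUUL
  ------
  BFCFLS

Step 1. [col 1: L + L ≡ S (mod 10)] several values work for S in column 1 (L + L ≡ S (mod 10), carry-in 0); try S=8, so S=8.
Step 2. [B] the sum has 6 digits but both addends have 5; that extra leading digit B is the final carry, namely 1, so B=1.
Step 3. [col 1: L + L ≡ S (mod 10)] L=9 is one option consistent with column 1 (L + L ≡ S (mod 10), carry-in 0) — take it, so L=9.
Step 4. [col 2: D + U ≡ L (mod 10)] several values work for D in column 2 (D + U ≡ L (mod 10), carry-in 1); try D=5. So D=5.
Step 5. [col 2: D + U ≡ L (mod 10)] in column 2 we have D+U≡L with carry-in 1; given D=5, L=9 and digits 1,5,8,9 already taken and all letters distinct, that pins U to 3 ⇒ U=3.
Step 6. [col 3: L + U ≡ F (mod 10)] column 3: given L=9, U=3, carry-in 0, and digits 1,3,5,8,9 already taken and all letters distinct, L+U≡F (mod 10) forces F=2 ⇒ F=2.
Step 7. [col 4: D + J ≡ C (mod 10)] column 4 (D + J ≡ C (mod 10), carry-in 1) doesn't pin C yet; pick C=6 and continue, so C=6.
Step 8. [col 4: D + J ≡ C (mod 10)] from column 4 (D=5, C=6, carry-in 1, digits 1,2,3,5,6,8,9 already taken and all letters distinct): J must equal 0 ⇒ J=0.

Answer: B=1, C=6, D=5, F=2, J=0, L=9, S=8, U=3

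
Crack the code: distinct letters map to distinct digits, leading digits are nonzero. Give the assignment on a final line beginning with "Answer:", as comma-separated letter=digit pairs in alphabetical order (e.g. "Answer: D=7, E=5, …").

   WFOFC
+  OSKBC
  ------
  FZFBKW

Step 1. [F] the sum has 6 digits but both addends have 5; that extra leading digit F is the final carry, namely 1 ⇒ F=1.
Step 2. [col 1: C + C ≡ W (mod 10)] no forcing yet in column 1 (carry-in 0); W=4 is free and consistent — try it ⇒ W=4.
Step 3. [col 1: C + C ≡ W (mod 10)] C=7 is one option consistent with column 1 (C + C ≡ W (mod 10), carry-in 0) — take it ⇒ C=7.
Step 4. [col 2: F + B ≡ K (mod 10)] K=2 is one option consistent with column 2 (F + B ≡ K (mod 10), carry-in 1) — take it, so K=2.
Step 5. [col 2: F + B ≡ K (mod 10)] from column 2 (F=1, K=2, carry-in 1, digits 1,2,4,7 already taken and all letters distinct): B must equal 0, so B=0.
Step 6. [col 3: O + K ≡ B (mod 10)] in column 3 we have O+K≡B with carry-in 0; given K=2, B=0 and digits 0,1,2,4,7 already taken and all letters distinct, that pins O to 8. So O=8.
Step 7. [col 4: F + S ≡ F (mod 10)] column 4: given F=1, carry-in 1, and digits 0,1,2,4,7,8 already taken and all letters distinct, F+S≡F (mod 10) forces S=9 ⇒ S=9.
Step 8. [col 5: W + O ≡ Z (mod 10)] column 5 reads W+O+carry(1)=Z with W=4, O=8; with digits 0,1,2,4,7,8,9 already taken and all letters distinct, the only value for Z is 3. So Z=3.

Answer: B=0, C=7, F=1, K=2, O=8, S=9, W=4, Z=3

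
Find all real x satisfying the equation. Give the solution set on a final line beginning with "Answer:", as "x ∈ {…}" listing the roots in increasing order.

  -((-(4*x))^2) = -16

Step 1. [-((-(4*x))^2) = -16] leading − — multiply by −1, so neg: (-(4*x))^2 = 16.
Step 2. [(-(4*x))^2 = 16] 16 ≥ 0, LHS is (·)² — take ±√ ⇒ sqrt: -(4*x) = 4 or -4.
Step 3. [-(4*x) = 4 or -4] LHS negated; negate both sides ⇒ neg: 4*x = -4 or 4.
Step 4. [4*x = -4 or 4] 4 out front; divide by 4. So div: x = -1 or 1.

Answer: x ∈ {-1, 1}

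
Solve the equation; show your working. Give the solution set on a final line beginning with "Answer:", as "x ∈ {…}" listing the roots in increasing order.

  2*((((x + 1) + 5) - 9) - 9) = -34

Step 1. [2*((((x + 1) + 5) - 9) - 9) = -34] divide by the outer 2. So div: (((x + 1) + 5) - 9) - 9 = -17.
Step 2. [(((x + 1) + 5) - 9) - 9 = -17] 9 comes off first (add 9), so sub: ((x + 1) + 5) - 9 = -8.
Step 3. [((x + 1) + 5) - 9 = -8] add 9: x sits inside (… - 9). So sub: (x + 1) + 5 = 1.
Step 4. [(x + 1) + 5 = 1] the outer +5 inverts by subtracting 5. So sub: x + 1 = -4.
Step 5. [x + 1 = -4] peel the +1: subtract 1 from each side ⇒ sub: x = -5.

Answer: x ∈ {-5}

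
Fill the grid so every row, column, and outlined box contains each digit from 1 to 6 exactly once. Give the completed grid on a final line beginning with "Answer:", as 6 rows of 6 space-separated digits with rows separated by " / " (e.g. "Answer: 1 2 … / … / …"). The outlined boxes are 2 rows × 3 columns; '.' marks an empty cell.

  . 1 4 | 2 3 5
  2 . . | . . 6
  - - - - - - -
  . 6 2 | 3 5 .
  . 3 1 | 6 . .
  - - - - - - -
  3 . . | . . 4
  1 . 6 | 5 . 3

Step 1. [r6c5∈{2}] nothing but 2 survives at r6c5 ⇒ r6c5=2.
Step 2. [r2c2∈{5}] only 5 remains possible at r2c2, so r2c2=5.
Step 3. [r5c4∈{1}] r5c4's peers cover all but 1 ⇒ r5c4=1.
Step 4. [r4c5∈{4}] r4c5's peers cover all but 4. So r4c5=4.
Step 5. [r3c6∈{1}] r3c6 has the single candidate 1. So r3c6=1.
Step 6. [r4c6∈{2}] r4c6 is down to just 2. So r4c6=2.
Step 7. [r2c3∈{3}] nothing but 3 survives at r2c3, so r2c3=3.
Step 8. [r3c1∈{4}] nothing but 4 survives at r3c1, so r3c1=4.
Step 9. [r2c5∈{1}] r2c5 has the single candidate 1, so r2c5=1.
Step 10. [r4c1∈{5}] only 5 remains possible at r4c1, so r4c1=5.
Step 11. [r2c4∈{4}] r2c4 has the single candidate 4 ⇒ r2c4=4.
Step 12. [r1c1∈{6}] r1c1 is down to just 6 ⇒ r1c1=6.
Step 13. [r6c2∈{4}] r6c2's peers cover all but 4 ⇒ r6c2=4.
Step 14. [r5c3∈{5}] nothing but 5 survives at r5c3 ⇒ r5c3=5.
Step 15. [r5c2∈{2}] r5c2's peers cover all but 2 ⇒ r5c2=2.
Step 16. [r5c5∈{6}] only 6 remains possible at r5c5, so r5c5=6.

Answer: 6 1 4 2 3 5 / 2 5 3 4 1 6 / 4 6 2 3 5 1 / 5 3 1 6 4 2 / 3 2 5 1 6 4 / 1 4 6 5 2 3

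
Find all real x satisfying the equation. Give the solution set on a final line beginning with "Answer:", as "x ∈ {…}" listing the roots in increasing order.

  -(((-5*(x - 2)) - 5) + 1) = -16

Step 1. [-(((-5*(x - 2)) - 5) + 1) = -16] flip signs both sides, so neg: ((-5*(x - 2)) - 5) + 1 = 16.
Step 2. [((-5*(x - 2)) - 5) + 1 = 16] the outer +1 inverts by subtracting 1 ⇒ sub: (-5*(x - 2)) - 5 = 15.
Step 3. [(-5*(x - 2)) - 5 = 15] add 5: x sits inside (… - 5) ⇒ sub: -5*(x - 2) = 20.
Step 4. [-5*(x - 2) = 20] LHS = -5·(…); ÷-5 both sides ⇒ div: x - 2 = -4.
Step 5. [x - 2 = -4] -2 is outermost — add 2 both sides ⇒ sub: x = -2.

Answer: x ∈ {-2}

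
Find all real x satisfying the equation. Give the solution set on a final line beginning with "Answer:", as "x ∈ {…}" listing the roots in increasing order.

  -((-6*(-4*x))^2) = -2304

Step 1. [-((-6*(-4*x))^2) = -2304] LHS negated; negate both sides. So neg: (-6*(-4*x))^2 = 2304.
Step 2. [(-6*(-4*x))^2 = 2304] √ both sides: 2304 ≥ 0 gives two branches ⇒ sqrt: -6*(-4*x) = 48 or -48.
Step 3. [-6*(-4*x) = 48 or -48] LHS = -6·(…); ÷-6 both sides ⇒ div: -4*x = -8 or 8.
Step 4. [-4*x = -8 or 8] divide by the outer -4, so div: x = 2 or -2.

Answer: x ∈ {-2, 2}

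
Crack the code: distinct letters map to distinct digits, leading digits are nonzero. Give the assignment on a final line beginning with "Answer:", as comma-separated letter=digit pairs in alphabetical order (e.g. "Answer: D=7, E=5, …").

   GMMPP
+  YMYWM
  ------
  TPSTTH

Step 1. [col 1: P + M ≡ H (mod 10)] several values work for H in column 1 (P + M ≡ H (mod 10), carry-in 0); try H=8. So H=8.
Step 2. [col 1: P + M ≡ H (mod 10)] several values work for M in column 1 (P + M ≡ H (mod 10), carry-in 0); try M=6. So M=6.
Step 3. [col 1: P + M ≡ H (mod 10)] column 1 reads P+M+carry(0)=H with M=6, H=8; with digits 6,8 already taken and all letters distinct, the only value for P is 2. So P=2.
Step 4. [col 2: P + W ≡ T (mod 10)] column 2 (P + W ≡ T (mod 10), carry-in 0) doesn't pin W yet; pick W=9 and continue, so W=9.
Step 5. [col 2: P + W ≡ T (mod 10)] in column 2 we have P+W≡T with carry-in 0; given P=2, W=9 and digits 2,6,8,9 already taken and all letters distinct, that pins T to 1 ⇒ T=1.
Step 6. [col 3: M + Y ≡ T (mod 10)] column 3: given M=6, T=1, carry-in 1, and digits 1,2,6,8,9 already taken and all letters distinct, M+Y≡T (mod 10) forces Y=4. So Y=4.
Step 7. [col 4: M + M ≡ S (mod 10)] in column 4 we have M+M≡S with carry-in 1; given M=6 and digits 1,2,4,6,8,9 already taken and all letters distinct, that pins S to 3 ⇒ S=3.
Step 8. [col 5: G + Y ≡ P (mod 10)] from column 5 (Y=4, P=2, carry-in 1, digits 1,2,3,4,6,8,9 already taken and all letters distinct): G must equal 7, so G=7.

Answer: G=7, H=8, M=6, P=2, S=3, T=1, W=9, Y=4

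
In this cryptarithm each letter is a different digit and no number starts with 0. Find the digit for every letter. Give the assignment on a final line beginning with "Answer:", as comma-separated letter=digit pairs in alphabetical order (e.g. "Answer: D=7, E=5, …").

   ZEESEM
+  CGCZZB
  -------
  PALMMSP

Step 1. [col 1: M + B ≡ P (mod 10)] B=9 is one option consistent with column 1 (M + B ≡ P (mod 10), carry-in 0) — take it ⇒ B=9.
Step 2. [col 1: M + B ≡ P (mod 10)] no forcing yet in column 1 (carry-in 0); P=1 is free and consistent — try it, so P=1.
Step 3. [col 1: M + B ≡ P (mod 10)] column 1 reads M+B+carry(0)=P with B=9, P=1; with digits 1,9 already taken and all letters distinct, the only value for M is 2. So M=2.
Step 4. [col 2: E + Z ≡ S (mod 10)] no forcing yet in column 2 (carry-in 1); E=4 is free and consistent — try it, so E=4.
Step 5. [col 2: E + Z ≡ S (mod 10)] no forcing yet in column 2 (carry-in 1); S=3 is free and consistent — try it. So S=3.
Step 6. [col 2: E + Z ≡ S (mod 10)] column 2: given E=4, S=3, carry-in 1, and digits 1,2,3,4,9 already taken and all letters distinct, E+Z≡S (mod 10) forces Z=8, so Z=8.
Step 7. [col 4: E + C ≡ M (mod 10)] in column 4 we have E+C≡M with carry-in 1; given E=4, M=2 and digits 1,2,3,4,8,9 already taken and all letters distinct, that pins C to 7 ⇒ C=7.
Step 8. [col 5: E + G ≡ L (mod 10)] no forcing yet in column 5 (carry-in 1); G=5 is free and consistent — try it ⇒ G=5.
Step 9. [col 5: E + G ≡ L (mod 10)] column 5: given E=4, G=5, carry-in 1, and digits 1,2,3,4,5,7,8,9 already taken and all letters distinct, E+G≡L (mod 10) forces L=0, so L=0.
Step 10. [col 6: Z + C ≡ A (mod 10)] column 6: given Z=8, C=7, carry-in 1, and digits 0,1,2,3,4,5,7,8,9 already taken and all letters distinct, Z+C≡A (mod 10) forces A=6, so A=6.

Answer: A=6, B=9, C=7, E=4, G=5, L=0, M=2, P=1, S=3, Z=8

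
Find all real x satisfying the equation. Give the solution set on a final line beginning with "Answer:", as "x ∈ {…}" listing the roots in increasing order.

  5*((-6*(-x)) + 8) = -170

Step 1. [5*((-6*(-x)) + 8) = -170] divide by the outer 5 ⇒ div: (-6*(-x)) + 8 = -34.
Step 2. [(-6*(-x)) + 8 = -34] 8 comes off first (subtract 8). So sub: -6*(-x) = -42.
Step 3. [-6*(-x) = -42] -6 out front; divide by -6. So div: -x = 7.
Step 4. [-x = 7] leading − — multiply by −1. So neg: x = -7.

Answer: x ∈ {-7}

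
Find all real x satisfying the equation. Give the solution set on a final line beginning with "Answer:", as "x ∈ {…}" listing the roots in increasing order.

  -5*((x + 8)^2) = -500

Step 1. [-5*((x + 8)^2) = -500] leading coefficient -5: divide by -5, so div: (x + 8)^2 = 100.
Step 2. [(x + 8)^2 = 100] 100 ≥ 0, LHS is (·)² — take ±√ ⇒ sqrt: x + 8 = 10 or -10.
Step 3. [x + 8 = 10 or -10] +8 is outermost — subtract 8 both sides, so sub: x = 2 or -18.

Answer: x ∈ {-18, 2}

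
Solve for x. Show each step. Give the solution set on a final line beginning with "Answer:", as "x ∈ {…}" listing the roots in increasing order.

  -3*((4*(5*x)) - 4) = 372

Step 1. [-3*((4*(5*x)) - 4) = 372] leading coefficient -3: divide by -3 ⇒ div: (4*(5*x)) - 4 = -124.
Step 2. [(4*(5*x)) - 4 = -124] add 4: x sits inside (… - 4), so sub: 4*(5*x) = -120.
Step 3. [4*(5*x) = -120] 4·(inner) — divide through by 4, so div: 5*x = -30.
Step 4. [5*x = -30] 5 out front; divide by 5, so div: x = -6.

Answer: x ∈ {-6}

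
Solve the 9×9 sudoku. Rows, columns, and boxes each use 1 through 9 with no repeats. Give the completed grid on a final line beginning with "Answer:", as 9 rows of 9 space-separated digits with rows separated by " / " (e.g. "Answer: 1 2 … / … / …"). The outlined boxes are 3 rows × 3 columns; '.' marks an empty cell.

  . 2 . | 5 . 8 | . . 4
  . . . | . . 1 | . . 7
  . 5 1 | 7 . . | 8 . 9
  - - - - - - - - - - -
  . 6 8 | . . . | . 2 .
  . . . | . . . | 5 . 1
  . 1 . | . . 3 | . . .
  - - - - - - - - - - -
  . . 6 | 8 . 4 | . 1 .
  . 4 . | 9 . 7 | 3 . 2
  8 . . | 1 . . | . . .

Step 1. [r2c4∈{2,3,4,6}] col 4 places 3 nowhere but r2c4. So r2c4=3.
Step 2. [r4c4∈{4}] nothing but 4 survives at r4c4 ⇒ r4c4=4.
Step 3. [r8c3∈{5}] r8c3 is down to just 5 ⇒ r8c3=5.
Step 4. [r8c5∈{6}] only 6 remains possible at r8c5. So r8c5=6.
Step 5. [r1c5∈{9}] r1c5's peers cover all but 9 ⇒ r1c5=9.
Step 6. [r6c9∈{6,8}] r6c9 is the only open cell in col 9 admitting 8, so r6c9=8.
Step 7. [r3c6∈{2,6}] 6 has one home in box 2: r3c6. So r3c6=6.
Step 8. [r3c5∈{2,4}] in row 3, 2 fits only at r3c5 ⇒ r3c5=2.
Step 9. [r7c1∈{2,3,7,9}] across row 7, 2 lands solely at r7c1, so r7c1=2.
Step 10. [r3c1∈{3,4}] row 3 places 4 nowhere but r3c1. So r3c1=4.
Step 11. [r2c3∈{9}] r2c3 is down to just 9 ⇒ r2c3=9.
Step 12. [r2c1∈{6}] nothing but 6 survives at r2c1, so r2c1=6.
Step 13. [r9c9∈{5,6}] in col 9, 6 fits only at r9c9. So r9c9=6.
Step 14. [r4c9∈{3}] nothing but 3 survives at r4c9 ⇒ r4c9=3.
Step 15. [r7c9∈{5}] r7c9 has the single candidate 5. So r7c9=5.
Step 16. [r4c5∈{1,5,7}] r4c5 is the only open cell in row 4 admitting 1. So r4c5=1.
Step 17. [r7c5∈{3}] r7c5 is down to just 3. So r7c5=3.
Step 18. [r9c5∈{5}] only 5 remains possible at r9c5. So r9c5=5.
Step 19. [r6c5∈{7}] r6c5 has the single candidate 7. So r6c5=7.
Step 20. [r4c6∈{5,9}] across col 6, 5 lands solely at r4c6 ⇒ r4c6=5.
Step 21. [r5c6∈{2,9}] across col 6, 9 lands solely at r5c6, so r5c6=9.
Step 22. [r1c7∈{1,6}] in row 1, 1 fits only at r1c7. So r1c7=1.
Step 23. [r6c7∈{4,6,9}] col 7 places 6 nowhere but r6c7 ⇒ r6c7=6.
Step 24. [r9c7∈{4,7,9}] 4 has one home in col 7: r9c7. So r9c7=4.
Step 25. [r6c4∈{2}] r6c4 is down to just 2, so r6c4=2.
Step 26. [r5c3∈{2,3,4,7}] across row 5, 2 lands solely at r5c3. So r5c3=2.
Step 27. [r5c8∈{4,7}] r5c8 is the only open cell in row 5 admitting 4, so r5c8=4.
Step 28. [r9c8∈{7,9}] r9c8 is the only open cell in col 8 admitting 7. So r9c8=7.
Step 29. [r7c7∈{9}] nothing but 9 survives at r7c7 ⇒ r7c7=9.
Step 30. [r1c3∈{3,7}] 7 has one home in col 3: r1c3. So r1c3=7.
Step 31. [r1c1∈{3}] only 3 remains possible at r1c1. So r1c1=3.
Step 32. [r4c1∈{7,9}] row 4 places 9 nowhere but r4c1, so r4c1=9.
Step 33. [r5c2∈{3,7}] row 5 places 3 nowhere but r5c2, so r5c2=3.
Step 34. [r2c7∈{2}] only 2 remains possible at r2c7. So r2c7=2.
Step 35. [r6c1∈{5}] r6c1 is down to just 5. So r6c1=5.
Step 36. [r7c2∈{7}] nothing but 7 survives at r7c2. So r7c2=7.
Step 37. [r2c5∈{4}] r2c5's peers cover all but 4. So r2c5=4.
Step 38. [r3c8∈{3}] r3c8 has the single candidate 3, so r3c8=3.
Step 39. [r6c3∈{4}] r6c3 is down to just 4, so r6c3=4.
Step 40. [r9c6∈{2}] nothing but 2 survives at r9c6 ⇒ r9c6=2.
Step 41. [r2c2∈{8}] nothing but 8 survives at r2c2. So r2c2=8.
Step 42. [r2c8∈{5}] nothing but 5 survives at r2c8, so r2c8=5.
Step 43. [r5c5∈{8}] r5c5 has the single candidate 8 ⇒ r5c5=8.
Step 44. [r8c1∈{1}] r8c1 is down to just 1, so r8c1=1.
Step 45. [r9c3∈{3}] r9c3's peers cover all but 3 ⇒ r9c3=3.
Step 46. [r1c8∈{6}] nothing but 6 survives at r1c8, so r1c8=6.
Step 47. [r8c8∈{8}] only 8 remains possible at r8c8, so r8c8=8.
Step 48. [r6c8∈{9}] r6c8's peers cover all but 9, so r6c8=9.
Step 49. [r5c4∈{6}] r5c4 has the single candidate 6, so r5c4=6.
Step 50. [r5c1∈{7}] r5c1 has the single candidate 7, so r5c1=7.
Step 51. [r4c7∈{7}] r4c7's peers cover all but 7. So r4c7=7.
Step 52. [r9c2∈{9}] r9c2's peers cover all but 9. So r9c2=9.

Answer: 3 2 7 5 9 8 1 6 4 / 6 8 9 3 4 1 2 5 7 / 4 5 1 7 2 6 8 3 9 / 9 6 8 4 1 5 7 2 3 / 7 3 2 6 8 9 5 4 1 / 5 1 4 2 7 3 6 9 8 / 2 7 6 8 3 4 9 1 5 / 1 4 5 9 6 7 3 8 2 / 8 9 3 1 5 2 4 7 6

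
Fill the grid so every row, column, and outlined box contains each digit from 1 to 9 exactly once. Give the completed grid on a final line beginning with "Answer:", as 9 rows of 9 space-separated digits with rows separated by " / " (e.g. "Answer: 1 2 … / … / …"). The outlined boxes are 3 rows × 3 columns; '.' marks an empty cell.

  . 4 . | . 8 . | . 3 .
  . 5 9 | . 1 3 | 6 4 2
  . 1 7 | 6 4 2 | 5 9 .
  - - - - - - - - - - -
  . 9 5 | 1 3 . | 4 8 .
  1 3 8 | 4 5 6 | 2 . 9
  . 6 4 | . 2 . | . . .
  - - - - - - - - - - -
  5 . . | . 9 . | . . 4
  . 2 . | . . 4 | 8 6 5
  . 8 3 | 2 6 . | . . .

Step 1. [r6c1∈{7}] r6c1's peers cover all but 7, so r6c1=7.
Step 2. [r4c6∈{7}] only 7 remains possible at r4c6. So r4c6=7.
Step 3. [r7c7∈{1,3,7}] 3 has one home in box 9: r7c7. So r7c7=3.
Step 4. [r6c7∈{1}] r6c7 is down to just 1. So r6c7=1.
Step 5. [r1c4∈{5,7,9}] 5 has one home in col 4: r1c4 ⇒ r1c4=5.
Step 6. [r9c7∈{7,9}] col 7 places 9 nowhere but r9c7. So r9c7=9.
Step 7. [r8c5∈{7}] r8c5's peers cover all but 7, so r8c5=7.
Step 8. [r7c8∈{1,2,7}] 2 has one home in row 7: r7c8. So r7c8=2.
Step 9. [r9c8∈{1,7}] across col 8, 1 lands solely at r9c8, so r9c8=1.
Step 10. [r1c1∈{2,6}] col 1 places 6 nowhere but r1c1. So r1c1=6.
Step 11. [r7c4∈{8}] r7c4 has the single candidate 8, so r7c4=8.
Step 12. [r3c1∈{3,8}] in row 3, 3 fits only at r3c1. So r3c1=3.
Step 13. [r1c6∈{9}] only 9 remains possible at r1c6, so r1c6=9.
Step 14. [r7c6∈{1}] r7c6's peers cover all but 1. So r7c6=1.
Step 15. [r1c9∈{1,7}] in row 1, 1 fits only at r1c9 ⇒ r1c9=1.
Step 16. [r8c3∈{1}] nothing but 1 survives at r8c3, so r8c3=1.
Step 17. [r4c1∈{2}] nothing but 2 survives at r4c1. So r4c1=2.
Step 18. [r6c6∈{8}] r6c6 has the single candidate 8, so r6c6=8.
Step 19. [r6c9∈{3}] nothing but 3 survives at r6c9. So r6c9=3.
Step 20. [r2c4∈{7}] r2c4 is down to just 7 ⇒ r2c4=7.
Step 21. [r9c9∈{7}] r9c9 has the single candidate 7. So r9c9=7.
Step 22. [r9c6∈{5}] only 5 remains possible at r9c6 ⇒ r9c6=5.
Step 23. [r8c4∈{3}] r8c4 is down to just 3, so r8c4=3.
Step 24. [r7c3∈{6}] r7c3's peers cover all but 6. So r7c3=6.
Step 25. [r1c7∈{7}] r1c7 has the single candidate 7. So r1c7=7.
Step 26. [r7c2∈{7}] r7c2 is down to just 7. So r7c2=7.
Step 27. [r6c4∈{9}] r6c4 has the single candidate 9. So r6c4=9.
Step 28. [r8c1∈{9}] r8c1 has the single candidate 9. So r8c1=9.
Step 29. [r2c1∈{8}] r2c1 has the single candidate 8, so r2c1=8.
Step 30. [r4c9∈{6}] r4c9's peers cover all but 6 ⇒ r4c9=6.
Step 31. [r1c3∈{2}] r1c3 is down to just 2. So r1c3=2.
Step 32. [r6c8∈{5}] nothing but 5 survives at r6c8. So r6c8=5.
Step 33. [r5c8∈{7}] r5c8's peers cover all but 7, so r5c8=7.
Step 34. [r9c1∈{4}] r9c1 is down to just 4. So r9c1=4.
Step 35. [r3c9∈{8}] r3c9's peers cover all but 8 ⇒ r3c9=8.

Answer: 6 4 2 5 8 9 7 3 1 / 8 5 9 7 1 3 6 4 2 / 3 1 7 6 4 2 5 9 8 / 2 9 5 1 3 7 4 8 6 / 1 3 8 4 5 6 2 7 9 / 7 6 4 9 2 8 1 5 3 / 5 7 6 8 9 1 3 2 4 / 9 2 1 3 7 4 8 6 5 / 4 8 3 2 6 5 9 1 7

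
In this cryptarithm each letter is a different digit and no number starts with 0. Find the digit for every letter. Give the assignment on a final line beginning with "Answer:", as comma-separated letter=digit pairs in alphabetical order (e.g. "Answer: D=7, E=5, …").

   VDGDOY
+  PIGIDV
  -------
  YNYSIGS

Step 1. [col 1: Y + V ≡ S (mod 10)] S=7 is one option consistent with column 1 (Y + V ≡ S (mod 10), carry-in 0) — take it ⇒ S=7.
Step 2. [col 1: Y + V ≡ S (mod 10)] no forcing yet in column 1 (carry-in 0); Y=1 is free and consistent — try it. So Y=1.
Step 3. [col 1: Y + V ≡ S (mod 10)] column 1: given Y=1, S=7, carry-in 0, and digits 1,7 already taken and all letters distinct, Y+V≡S (mod 10) forces V=6. So V=6.
Step 4. [col 2: O + D ≡ G (mod 10)] column 2 (O + D ≡ G (mod 10), carry-in 0) doesn't pin O yet; pick O=4 and continue ⇒ O=4.
Step 5. [col 2: O + D ≡ G (mod 10)] no forcing yet in column 2 (carry-in 0); D=9 is free and consistent — try it ⇒ D=9.
Step 6. [col 2: O + D ≡ G (mod 10)] from column 2 (O=4, D=9, carry-in 0, digits 1,4,6,7,9 already taken and all letters distinct): G must equal 3 ⇒ G=3.
Step 7. [col 3: D + I ≡ I (mod 10)] I=2 is one option consistent with column 3 (D + I ≡ I (mod 10), carry-in 1) — take it, so I=2.
Step 8. [col 6: V + P ≡ N (mod 10)] in column 6 we have V+P≡N with carry-in 1; given V=6 and digits 1,2,3,4,6,7,9 already taken and all letters distinct, that pins P to 8. So P=8.
Step 9. [col 6: V + P ≡ N (mod 10)] from column 6 (V=6, P=8, carry-in 1, digits 1,2,3,4,6,7,8,9 already taken and all letters distinct): N must equal 5 ⇒ N=5.

Answer: D=9, G=3, I=2, N=5, O=4, P=8, S=7, V=6, Y=1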